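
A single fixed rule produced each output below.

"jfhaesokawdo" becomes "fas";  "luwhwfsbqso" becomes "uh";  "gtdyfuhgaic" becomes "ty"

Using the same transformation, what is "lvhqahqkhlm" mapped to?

The transformation: keep every other character starting from the second (positions 2nd, 4th, 6th, ...), then delete the last 3 characters.
Working it through for "lvhqahqkhlm": intermediate "vqhkl", final "vq".

vq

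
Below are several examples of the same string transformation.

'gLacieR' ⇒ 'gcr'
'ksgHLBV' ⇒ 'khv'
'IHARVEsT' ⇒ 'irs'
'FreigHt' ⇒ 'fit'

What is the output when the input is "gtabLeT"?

gbt

Each output is the input with this applied: keep one character in every 3, starting at position 1 (positions 1st, 4th, 7th, ...), then convert every letter to lowercase.
"gtabLeT" → "gbT" → "gbt".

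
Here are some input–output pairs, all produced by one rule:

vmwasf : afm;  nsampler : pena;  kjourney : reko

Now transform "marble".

bea

Looking at the pairs, the operation is to swap the front and back halves of the string, then keep every other character starting from the first (positions 1st, 3rd, 5th, ...).
Working it through for "marble": intermediate "blemar", final "bea".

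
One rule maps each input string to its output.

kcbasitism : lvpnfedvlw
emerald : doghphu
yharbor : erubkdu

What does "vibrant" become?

dqwyleu

The transformation: shift every letter 3 places forward in the alphabet (wrapping around), then move the last 3 characters to the front (rotate right by 3).
Applying both steps to "vibrant": "yleudqw", then "dqwyleu".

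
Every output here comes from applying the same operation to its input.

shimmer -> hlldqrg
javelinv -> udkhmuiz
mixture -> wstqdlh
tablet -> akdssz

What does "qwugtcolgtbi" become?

tfsbnkfsahpv

Rule — move the first 2 characters to the end (rotate left by 2), then shift every letter 1 place backward in the alphabet (wrapping around).
Starting from "qwugtcolgtbi": after the first operation, "ugtcolgtbiqw"; after the second, "tfsbnkfsahpv".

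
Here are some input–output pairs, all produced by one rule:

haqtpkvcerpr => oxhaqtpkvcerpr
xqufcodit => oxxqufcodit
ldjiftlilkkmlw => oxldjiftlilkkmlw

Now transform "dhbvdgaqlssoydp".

oxdhbvdgaqlssoydp

Looking at the pairs, the operation is to prepend "ox".
"dhbvdgaqlssoydp" → "oxdhbvdgaqlssoydp".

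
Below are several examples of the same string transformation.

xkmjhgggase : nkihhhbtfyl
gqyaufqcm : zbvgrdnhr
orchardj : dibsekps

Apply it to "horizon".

The pattern: move the first 2 characters to the end (rotate left by 2), then shift every letter 1 place forward in the alphabet (wrapping around).
Working it through for "horizon": intermediate "rizonho", final "sjapoip".

sjapoip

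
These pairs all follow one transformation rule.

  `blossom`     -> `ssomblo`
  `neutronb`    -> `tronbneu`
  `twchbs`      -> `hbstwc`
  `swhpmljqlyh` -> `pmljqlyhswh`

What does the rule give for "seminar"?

In each case the input is transformed by: move the first 3 characters to the end (rotate left by 3).
So "seminar" becomes "inarsem".

inarsem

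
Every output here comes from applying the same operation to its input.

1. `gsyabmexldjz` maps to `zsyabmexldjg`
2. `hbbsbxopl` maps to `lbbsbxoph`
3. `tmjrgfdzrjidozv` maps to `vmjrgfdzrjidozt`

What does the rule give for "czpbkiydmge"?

ezpbkiydmgc

What's happening: swap the first and last characters.
Doing the same to "czpbkiydmge": "ezpbkiydmgc".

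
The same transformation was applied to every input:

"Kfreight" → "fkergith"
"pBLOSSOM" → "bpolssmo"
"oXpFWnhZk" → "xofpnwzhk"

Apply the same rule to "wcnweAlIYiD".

The rule is to swap each adjacent pair of characters (1↔2, 3↔4, ...), then convert every letter to lowercase.
Working it through for "wcnweAlIYiD": intermediate "cwwnAeIliYD", final "cwwnaeiliyd".

cwwnaeiliyd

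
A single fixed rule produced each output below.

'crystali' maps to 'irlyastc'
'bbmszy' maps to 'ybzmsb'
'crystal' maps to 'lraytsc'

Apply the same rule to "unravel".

lnervau

Each output is the input with this applied: take characters alternately from the front and the back (1st, last, 2nd, 2nd-last, ...), then move the first character to the end.
Starting from "unravel": after the first operation, "ulnerva"; after the second, "lnervau".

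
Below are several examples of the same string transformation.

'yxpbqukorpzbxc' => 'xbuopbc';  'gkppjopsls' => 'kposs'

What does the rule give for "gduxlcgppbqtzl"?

Rule — keep every other character starting from the second (positions 2nd, 4th, 6th, ...).
Doing the same to "gduxlcgppbqtzl": "dxcpbtl".

dxcpbtl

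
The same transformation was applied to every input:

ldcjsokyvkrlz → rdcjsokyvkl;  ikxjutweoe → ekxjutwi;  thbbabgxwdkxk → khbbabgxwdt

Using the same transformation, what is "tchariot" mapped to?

The transformation: delete the last 2 characters, then swap the first and last characters.
On "tchariot": the first step gives "tchari", and the second then gives "ichart".

ichart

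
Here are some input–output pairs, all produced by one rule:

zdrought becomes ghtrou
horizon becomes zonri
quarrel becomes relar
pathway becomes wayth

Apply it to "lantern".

ernnt

The pattern: delete the first 2 characters, then move the last 3 characters to the front (rotate right by 3).
On "lantern" that produces "ernnt".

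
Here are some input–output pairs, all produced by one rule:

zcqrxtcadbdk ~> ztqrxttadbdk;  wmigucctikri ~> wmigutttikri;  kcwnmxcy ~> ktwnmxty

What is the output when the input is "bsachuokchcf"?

bsathuokthtf

What's happening: replace every "c" with "t".
Applying that to "bsachuokchcf" gives "bsathuokthtf".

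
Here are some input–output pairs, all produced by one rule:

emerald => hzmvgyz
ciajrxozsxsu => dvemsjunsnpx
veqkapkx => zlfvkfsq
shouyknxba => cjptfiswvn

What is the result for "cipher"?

dkczmx

The transformation: shift every letter 5 places backward in the alphabet (wrapping around), then move the first character to the end.
Doing the same to "cipher": "dkczmx".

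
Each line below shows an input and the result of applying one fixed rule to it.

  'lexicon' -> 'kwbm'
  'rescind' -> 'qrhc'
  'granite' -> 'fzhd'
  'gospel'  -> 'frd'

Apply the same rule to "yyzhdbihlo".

Each output is the input with this applied: keep every other character starting from the first (positions 1st, 3rd, 5th, ...), then shift every letter 1 place backward in the alphabet (wrapping around).
For "yyzhdbihlo", step one produces "yzdil"; step two turns that into "xychk".

xychk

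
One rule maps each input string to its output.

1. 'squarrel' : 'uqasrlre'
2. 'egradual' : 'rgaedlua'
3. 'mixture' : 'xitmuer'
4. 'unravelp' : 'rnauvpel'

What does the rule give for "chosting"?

ohsctgin

In each case the input is transformed by: move the first 2 characters to the end (rotate left by 2), then take characters alternately from the front and the back (1st, last, 2nd, 2nd-last, ...).
Starting from "chosting": after the first operation, "ostingch"; after the second, "ohsctgin".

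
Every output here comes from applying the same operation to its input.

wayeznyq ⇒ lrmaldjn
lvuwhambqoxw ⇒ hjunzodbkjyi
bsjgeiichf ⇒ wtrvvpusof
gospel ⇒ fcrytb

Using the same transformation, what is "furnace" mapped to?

eanprsh

Rule — move the first 2 characters to the end (rotate left by 2), then shift every letter 13 places forward in the alphabet (wrapping around) — i.e. ROT13.
On "furnace": the first step gives "rnacefu", and the second then gives "eanprsh".
(Check on "lvuwhambqoxw": → "uwhambqoxwlv" → "hjunzodbkjyi" ✓)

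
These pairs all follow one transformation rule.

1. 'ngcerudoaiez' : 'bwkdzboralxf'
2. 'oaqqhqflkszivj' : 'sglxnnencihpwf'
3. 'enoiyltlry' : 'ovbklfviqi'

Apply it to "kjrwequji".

gfhgotbnr

What's happening: move the last 2 characters to the front (rotate right by 2), then shift every letter 3 places backward in the alphabet (wrapping around).
For "kjrwequji", step one produces "jikjrwequ"; step two turns that into "gfhgotbnr".
(Check on "enoiyltlry": → "ryenoiyltl" → "ovbklfviqi" ✓)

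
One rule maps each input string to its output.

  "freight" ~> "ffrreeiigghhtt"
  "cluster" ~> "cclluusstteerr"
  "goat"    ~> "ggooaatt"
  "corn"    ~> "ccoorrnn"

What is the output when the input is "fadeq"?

ffaaddeeqq

The transformation: double every character.
For "fadeq" the result is "ffaaddeeqq".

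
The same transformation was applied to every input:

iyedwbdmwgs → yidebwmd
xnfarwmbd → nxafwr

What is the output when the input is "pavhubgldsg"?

aphvbulg

Rule — swap each adjacent pair of characters (1↔2, 3↔4, ...), then delete the last 3 characters.
On "pavhubgldsg": the first step gives "aphvbulgsdg", and the second then gives "aphvbulg".
(Check on "iyedwbdmwgs": → "yidebwmdgws" → "yidebwmd" ✓)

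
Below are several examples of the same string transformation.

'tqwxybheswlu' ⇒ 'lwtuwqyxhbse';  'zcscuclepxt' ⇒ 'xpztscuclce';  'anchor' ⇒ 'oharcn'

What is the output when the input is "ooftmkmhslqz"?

qlozfomtmksh

The transformation: move the last 3 characters to the front (rotate right by 3), then swap each adjacent pair of characters (1↔2, 3↔4, ...).
"ooftmkmhslqz" → "lqzooftmkmhs" → "qlozfomtmksh".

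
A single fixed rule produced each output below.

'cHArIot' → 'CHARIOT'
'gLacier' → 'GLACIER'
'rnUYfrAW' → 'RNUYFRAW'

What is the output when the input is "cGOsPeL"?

The pattern: convert every letter to uppercase.
Doing the same to "cGOsPeL": "CGOSPEL".

CGOSPEL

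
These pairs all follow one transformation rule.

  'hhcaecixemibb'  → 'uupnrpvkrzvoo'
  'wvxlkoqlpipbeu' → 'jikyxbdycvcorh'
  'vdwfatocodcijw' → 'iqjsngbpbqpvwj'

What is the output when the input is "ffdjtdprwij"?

ssqwgqcejvw

The rule is to shift every letter 13 places forward in the alphabet (wrapping around) — i.e. ROT13.
"ffdjtdprwij" → "ssqwgqcejvw".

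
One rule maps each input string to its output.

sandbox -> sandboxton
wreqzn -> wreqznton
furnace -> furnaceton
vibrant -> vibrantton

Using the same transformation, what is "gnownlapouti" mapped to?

What's happening: append "ton".
On "gnownlapouti" that produces "gnownlapoutiton".

gnownlapoutiton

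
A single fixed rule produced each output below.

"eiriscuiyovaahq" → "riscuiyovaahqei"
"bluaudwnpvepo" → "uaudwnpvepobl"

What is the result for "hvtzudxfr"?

tzudxfrhv

What's happening: move the first 2 characters to the end (rotate left by 2).
On "hvtzudxfr" that produces "tzudxfrhv".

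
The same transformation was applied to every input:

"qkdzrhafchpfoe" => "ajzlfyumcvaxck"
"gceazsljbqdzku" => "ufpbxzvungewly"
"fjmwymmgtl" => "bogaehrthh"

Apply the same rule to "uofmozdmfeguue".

ppzpjahjuyhazb

The transformation: shift every letter 5 places backward in the alphabet (wrapping around), then move the last 3 characters to the front (rotate right by 3).
For "uofmozdmfeguue", step one produces "pjahjuyhazbppz"; step two turns that into "ppzpjahjuyhazb".
(Check on "qkdzrhafchpfoe": → "lfyumcvaxckajz" → "ajzlfyumcvaxck" ✓)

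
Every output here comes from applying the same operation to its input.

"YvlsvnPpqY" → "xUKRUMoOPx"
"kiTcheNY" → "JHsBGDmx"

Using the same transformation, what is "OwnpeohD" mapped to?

nVMODNGc

In each case the input is transformed by: shift every letter 1 place backward in the alphabet (wrapping around), then flip the case of every letter.
"OwnpeohD" → "NvmodngC" → "nVMODNGc".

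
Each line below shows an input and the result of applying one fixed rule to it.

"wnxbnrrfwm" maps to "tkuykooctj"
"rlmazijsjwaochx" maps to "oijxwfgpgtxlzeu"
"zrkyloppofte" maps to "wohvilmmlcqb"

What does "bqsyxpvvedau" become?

What's happening: shift every letter 3 places backward in the alphabet (wrapping around).
So "bqsyxpvvedau" becomes "ynpvumssbaxr".

ynpvumssbaxr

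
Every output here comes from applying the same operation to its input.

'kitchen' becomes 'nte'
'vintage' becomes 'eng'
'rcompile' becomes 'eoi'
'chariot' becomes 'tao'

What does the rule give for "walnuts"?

The rule is to move the last character to the front, then keep one character in every 3, starting at position 1 (positions 1st, 4th, 7th, ...).
For "walnuts", step one produces "swalnut"; step two turns that into "slt".

slt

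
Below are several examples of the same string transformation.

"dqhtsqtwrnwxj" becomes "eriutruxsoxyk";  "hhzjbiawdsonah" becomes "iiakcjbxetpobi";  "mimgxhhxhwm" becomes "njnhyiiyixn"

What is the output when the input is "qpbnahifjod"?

rqcobijgkpe

In each case the input is transformed by: shift every letter 1 place forward in the alphabet (wrapping around).
For "qpbnahifjod" the result is "rqcobijgkpe".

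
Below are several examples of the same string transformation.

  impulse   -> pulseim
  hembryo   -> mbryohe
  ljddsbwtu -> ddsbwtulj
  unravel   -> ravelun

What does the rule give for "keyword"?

In each case the input is transformed by: move the first 2 characters to the end (rotate left by 2).
Doing the same to "keyword": "ywordke".

ywordke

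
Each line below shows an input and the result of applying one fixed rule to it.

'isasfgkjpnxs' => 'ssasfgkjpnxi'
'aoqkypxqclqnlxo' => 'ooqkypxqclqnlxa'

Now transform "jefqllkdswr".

The pattern: swap the first and last characters.
"jefqllkdswr" → "refqllkdswj".

refqllkdswj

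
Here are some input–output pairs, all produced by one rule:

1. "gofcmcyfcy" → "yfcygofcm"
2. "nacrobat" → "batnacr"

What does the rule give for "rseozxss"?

What's happening: swap the front and back halves of the string, then delete the first character.
For "rseozxss", step one produces "zxssrseo"; step two turns that into "xssrseo".
(Check on "gofcmcyfcy": → "cyfcygofcm" → "yfcygofcm" ✓)

xssrseo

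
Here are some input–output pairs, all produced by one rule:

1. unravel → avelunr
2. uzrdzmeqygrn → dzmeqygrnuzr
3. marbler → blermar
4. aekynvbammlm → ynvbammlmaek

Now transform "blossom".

ssomblo

Looking at the pairs, the operation is to move the first 3 characters to the end (rotate left by 3).
"blossom" → "ssomblo".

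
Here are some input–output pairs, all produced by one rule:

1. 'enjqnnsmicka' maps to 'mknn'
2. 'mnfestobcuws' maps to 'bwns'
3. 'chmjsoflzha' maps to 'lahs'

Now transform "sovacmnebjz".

The pattern: keep one character in every 3, starting at position 2 (positions 2nd, 5th, 8th, ...), then swap the front and back halves of the string.
On "sovacmnebjz": the first step gives "ocez", and the second then gives "ezoc".

ezoc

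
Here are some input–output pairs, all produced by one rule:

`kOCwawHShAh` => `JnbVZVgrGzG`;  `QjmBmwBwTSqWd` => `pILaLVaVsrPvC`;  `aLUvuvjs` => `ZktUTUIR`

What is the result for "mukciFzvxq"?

The rule is to shift every letter 1 place backward in the alphabet (wrapping around), then flip the case of every letter.
Starting from "mukciFzvxq": after the first operation, "ltjbhEyuwp"; after the second, "LTJBHeYUWP".

LTJBHeYUWP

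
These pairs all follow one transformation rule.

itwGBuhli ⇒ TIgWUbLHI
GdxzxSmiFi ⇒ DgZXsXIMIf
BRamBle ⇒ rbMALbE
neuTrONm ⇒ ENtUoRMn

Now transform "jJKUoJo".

The transformation: swap each adjacent pair of characters (1↔2, 3↔4, ...), then flip the case of every letter.
Starting from "jJKUoJo": after the first operation, "JjUKJoo"; after the second, "jJukjOO".

jJukjOO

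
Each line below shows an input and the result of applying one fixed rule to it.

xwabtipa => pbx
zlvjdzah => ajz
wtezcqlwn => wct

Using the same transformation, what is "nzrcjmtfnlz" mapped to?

ltcn

The pattern: reverse the string, then keep one character in every 3, starting at position 2 (positions 2nd, 5th, 8th, ...).
On "nzrcjmtfnlz" that produces "ltcn".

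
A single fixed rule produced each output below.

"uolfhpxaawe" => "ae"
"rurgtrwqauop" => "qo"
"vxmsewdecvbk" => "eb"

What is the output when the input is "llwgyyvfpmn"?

What's happening: keep one character in every 3, starting at position 2 (positions 2nd, 5th, 8th, ...), then delete the first 2 characters.
"llwgyyvfpmn" → "lyfn" → "fn".

fn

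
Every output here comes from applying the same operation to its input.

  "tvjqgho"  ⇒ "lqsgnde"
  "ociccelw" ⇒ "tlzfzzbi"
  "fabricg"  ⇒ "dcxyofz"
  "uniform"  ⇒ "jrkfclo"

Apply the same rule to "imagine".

bfjxdfk

Looking at the pairs, the operation is to shift every letter 3 places backward in the alphabet (wrapping around), then move the last character to the front.
For "imagine", step one produces "fjxdfkb"; step two turns that into "bfjxdfk".
(Check on "uniform": → "rkfcloj" → "jrkfclo" ✓)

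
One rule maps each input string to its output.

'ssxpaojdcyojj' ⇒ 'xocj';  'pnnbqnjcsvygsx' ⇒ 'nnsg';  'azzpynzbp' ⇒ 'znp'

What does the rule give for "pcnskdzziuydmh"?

ndid

The rule is to keep one character in every 3, starting at position 3 (positions 3rd, 6th, 9th, ...).
Applying that to "pcnskdzziuydmh" gives "ndid".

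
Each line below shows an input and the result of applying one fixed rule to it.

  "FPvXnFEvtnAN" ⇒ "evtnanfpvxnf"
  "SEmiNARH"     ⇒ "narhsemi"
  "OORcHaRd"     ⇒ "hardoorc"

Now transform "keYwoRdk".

The pattern: swap the front and back halves of the string, then convert every letter to lowercase.
Working it through for "keYwoRdk": intermediate "oRdkkeYw", final "ordkkeyw".
(Check on "OORcHaRd": → "HaRdOORc" → "hardoorc" ✓)

ordkkeyw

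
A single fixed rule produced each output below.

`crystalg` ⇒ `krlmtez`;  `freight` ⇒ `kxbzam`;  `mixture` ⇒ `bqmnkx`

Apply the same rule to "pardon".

The transformation: delete the first character, then shift every letter 7 places backward in the alphabet (wrapping around).
For "pardon", step one produces "ardon"; step two turns that into "tkwhg".

tkwhg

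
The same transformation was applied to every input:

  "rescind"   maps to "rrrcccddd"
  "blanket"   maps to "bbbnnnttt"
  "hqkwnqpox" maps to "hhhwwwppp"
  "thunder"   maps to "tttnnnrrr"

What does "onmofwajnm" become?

ooooooaaammm

Rule — keep one character in every 3, starting at position 1 (positions 1st, 4th, 7th, ...), then repeat every character 3 times.
Working it through for "onmofwajnm": intermediate "ooam", final "ooooooaaammm".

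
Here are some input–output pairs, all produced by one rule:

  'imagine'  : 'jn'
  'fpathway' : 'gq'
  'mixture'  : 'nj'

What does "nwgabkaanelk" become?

ox

What's happening: shift every letter 1 place forward in the alphabet (wrapping around), then keep only the first 2 characters.
For "nwgabkaanelk" the result is "ox".
(Check on "imagine": → "jnbhjof" → "jn" ✓)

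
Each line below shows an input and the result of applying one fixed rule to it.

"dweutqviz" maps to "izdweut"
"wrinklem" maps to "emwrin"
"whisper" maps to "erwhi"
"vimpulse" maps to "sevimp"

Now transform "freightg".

In each case the input is transformed by: move the last 2 characters to the front (rotate right by 2), then delete the last 2 characters.
Applying that to "freightg" gives "tgfrei".

tgfrei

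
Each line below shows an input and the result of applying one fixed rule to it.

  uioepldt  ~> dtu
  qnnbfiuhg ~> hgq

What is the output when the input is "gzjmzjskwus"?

The rule is to move the last 2 characters to the front (rotate right by 2), then keep only the first 3 characters.
Doing the same to "gzjmzjskwus": "usg".

usg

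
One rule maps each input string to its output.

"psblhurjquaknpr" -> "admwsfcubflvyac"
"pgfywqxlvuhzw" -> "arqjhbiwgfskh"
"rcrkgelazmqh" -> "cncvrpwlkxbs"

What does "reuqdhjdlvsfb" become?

The transformation: shift every letter 11 places forward in the alphabet (wrapping around).
So "reuqdhjdlvsfb" becomes "cpfbosuowgdqm".

cpfbosuowgdqm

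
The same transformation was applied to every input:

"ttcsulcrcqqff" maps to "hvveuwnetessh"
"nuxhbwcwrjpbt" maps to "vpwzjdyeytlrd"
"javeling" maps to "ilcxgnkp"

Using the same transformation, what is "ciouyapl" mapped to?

Each output is the input with this applied: move the last character to the front, then shift every letter 2 places forward in the alphabet (wrapping around).
"ciouyapl" → "lciouyap" → "nekqwacr".

nekqwacr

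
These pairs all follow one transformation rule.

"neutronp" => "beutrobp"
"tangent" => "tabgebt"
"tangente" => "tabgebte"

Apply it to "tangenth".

tabgebth

Each output is the input with this applied: replace every "n" with "b".
Doing the same to "tangenth": "tabgebth".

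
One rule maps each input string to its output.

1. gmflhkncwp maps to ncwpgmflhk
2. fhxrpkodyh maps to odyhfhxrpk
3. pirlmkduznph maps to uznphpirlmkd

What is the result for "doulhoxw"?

oxwdoulh

Looking at the pairs, the operation is to move the first character to the end, then swap the front and back halves of the string.
Doing the same to "doulhoxw": "oxwdoulh".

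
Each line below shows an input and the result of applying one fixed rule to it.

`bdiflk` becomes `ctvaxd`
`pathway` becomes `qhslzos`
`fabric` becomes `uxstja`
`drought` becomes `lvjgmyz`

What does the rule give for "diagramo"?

The transformation: shift every letter 8 places backward in the alphabet (wrapping around), then move the last character to the front.
On "diagramo": the first step gives "vasyjseg", and the second then gives "gvasyjse".

gvasyjse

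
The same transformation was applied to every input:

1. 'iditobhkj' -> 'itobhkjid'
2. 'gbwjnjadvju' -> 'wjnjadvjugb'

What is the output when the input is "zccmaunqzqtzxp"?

The pattern: move the first 2 characters to the end (rotate left by 2).
"zccmaunqzqtzxp" → "cmaunqzqtzxpzc".

cmaunqzqtzxpzc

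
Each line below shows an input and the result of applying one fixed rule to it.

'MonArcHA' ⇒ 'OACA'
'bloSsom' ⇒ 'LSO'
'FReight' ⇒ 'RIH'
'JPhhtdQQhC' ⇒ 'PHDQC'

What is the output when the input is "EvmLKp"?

VLP

The transformation: keep every other character starting from the second (positions 2nd, 4th, 6th, ...), then convert every letter to uppercase.
Applying both steps to "EvmLKp": "vLp", then "VLP".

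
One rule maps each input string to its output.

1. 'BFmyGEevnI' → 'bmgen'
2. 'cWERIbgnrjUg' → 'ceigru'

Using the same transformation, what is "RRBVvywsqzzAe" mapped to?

rbvwqze

The pattern: keep every other character starting from the first (positions 1st, 3rd, 5th, ...), then convert every letter to lowercase.
Starting from "RRBVvywsqzzAe": after the first operation, "RBvwqze"; after the second, "rbvwqze".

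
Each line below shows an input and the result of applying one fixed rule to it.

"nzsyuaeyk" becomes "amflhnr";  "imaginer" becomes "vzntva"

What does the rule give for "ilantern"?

The pattern: shift every letter 13 places forward in the alphabet (wrapping around) — i.e. ROT13, then delete the last 2 characters.
"ilantern" → "vynagrea" → "vynagr".

vynagr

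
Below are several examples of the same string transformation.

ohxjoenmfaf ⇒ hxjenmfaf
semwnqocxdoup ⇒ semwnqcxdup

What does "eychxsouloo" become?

eychxsul

What's happening: remove every "o".
For "eychxsouloo" the result is "eychxsul".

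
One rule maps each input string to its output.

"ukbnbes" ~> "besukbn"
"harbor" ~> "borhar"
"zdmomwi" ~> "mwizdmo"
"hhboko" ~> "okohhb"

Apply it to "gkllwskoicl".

Looking at the pairs, the operation is to move the last 3 characters to the front (rotate right by 3).
"gkllwskoicl" → "iclgkllwsko".

iclgkllwsko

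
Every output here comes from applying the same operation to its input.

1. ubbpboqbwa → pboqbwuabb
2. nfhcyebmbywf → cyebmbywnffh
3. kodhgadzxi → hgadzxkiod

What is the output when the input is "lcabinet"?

bineltca

What's happening: swap the first and last characters, then move the first 3 characters to the end (rotate left by 3).
On "lcabinet": the first step gives "tcabinel", and the second then gives "bineltca".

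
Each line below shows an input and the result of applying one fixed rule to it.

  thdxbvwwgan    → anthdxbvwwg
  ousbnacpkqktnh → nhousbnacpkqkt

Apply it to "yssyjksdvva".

The transformation: move the last 2 characters to the front (rotate right by 2).
Applying that to "yssyjksdvva" gives "vayssyjksdv".

vayssyjksdv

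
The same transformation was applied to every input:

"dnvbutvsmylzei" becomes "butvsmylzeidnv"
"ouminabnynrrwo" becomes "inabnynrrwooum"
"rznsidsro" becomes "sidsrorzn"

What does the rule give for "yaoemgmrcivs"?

The rule is to move the first 3 characters to the end (rotate left by 3).
On "yaoemgmrcivs" that produces "emgmrcivsyao".

emgmrcivsyao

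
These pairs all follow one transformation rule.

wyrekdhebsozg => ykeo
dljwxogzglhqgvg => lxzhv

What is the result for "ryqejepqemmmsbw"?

What's happening: keep one character in every 3, starting at position 2 (positions 2nd, 5th, 8th, ...).
So "ryqejepqemmmsbw" becomes "yjqmb".

yjqmb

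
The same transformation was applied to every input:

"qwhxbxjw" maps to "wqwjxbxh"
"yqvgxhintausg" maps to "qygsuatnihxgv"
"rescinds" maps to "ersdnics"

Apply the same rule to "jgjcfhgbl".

What's happening: reverse the string, then move the last 2 characters to the front (rotate right by 2).
Starting from "jgjcfhgbl": after the first operation, "lbghfcjgj"; after the second, "gjlbghfcj".

gjlbghfcj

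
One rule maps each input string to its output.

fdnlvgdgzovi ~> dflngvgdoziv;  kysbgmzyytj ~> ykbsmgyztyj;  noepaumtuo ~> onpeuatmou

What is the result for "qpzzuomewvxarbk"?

In each case the input is transformed by: swap each adjacent pair of characters (1↔2, 3↔4, ...).
For "qpzzuomewvxarbk" the result is "pqzzouemvwaxbrk".

pqzzouemvwaxbrk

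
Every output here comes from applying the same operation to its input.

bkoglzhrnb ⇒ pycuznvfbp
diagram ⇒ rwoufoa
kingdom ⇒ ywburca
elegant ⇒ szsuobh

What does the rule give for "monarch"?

acbofqv

The pattern: shift every letter 12 places backward in the alphabet (wrapping around).
"monarch" → "acbofqv".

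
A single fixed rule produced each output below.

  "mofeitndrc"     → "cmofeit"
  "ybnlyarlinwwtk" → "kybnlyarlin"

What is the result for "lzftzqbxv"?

Rule — move the last character to the front, then delete the last 3 characters.
"lzftzqbxv" → "vlzftzqbx" → "vlzftz".

vlzftz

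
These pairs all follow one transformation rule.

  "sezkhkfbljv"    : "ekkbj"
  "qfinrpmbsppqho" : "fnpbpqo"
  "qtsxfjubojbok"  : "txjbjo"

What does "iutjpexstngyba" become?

ujesnya

Each output is the input with this applied: keep every other character starting from the second (positions 2nd, 4th, 6th, ...).
For "iutjpexstngyba" the result is "ujesnya".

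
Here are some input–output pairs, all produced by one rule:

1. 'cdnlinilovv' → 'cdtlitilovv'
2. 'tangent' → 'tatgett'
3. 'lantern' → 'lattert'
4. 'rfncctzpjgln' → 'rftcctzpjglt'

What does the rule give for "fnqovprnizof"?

In each case the input is transformed by: replace every "n" with "t".
For "fnqovprnizof" the result is "ftqovprtizof".

ftqovprtizof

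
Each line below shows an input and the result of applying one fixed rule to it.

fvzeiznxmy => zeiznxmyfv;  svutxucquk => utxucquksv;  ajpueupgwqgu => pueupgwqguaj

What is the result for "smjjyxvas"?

jjyxvassm

The rule is to move the first 2 characters to the end (rotate left by 2).
Doing the same to "smjjyxvas": "jjyxvassm".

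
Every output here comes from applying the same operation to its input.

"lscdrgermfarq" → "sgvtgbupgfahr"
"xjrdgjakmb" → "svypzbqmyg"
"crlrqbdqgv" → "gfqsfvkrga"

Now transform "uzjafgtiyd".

puvixnsjoy

Rule — shift every letter 11 places backward in the alphabet (wrapping around), then move the first 3 characters to the end (rotate left by 3).
"uzjafgtiyd" → "joypuvixns" → "puvixnsjoy".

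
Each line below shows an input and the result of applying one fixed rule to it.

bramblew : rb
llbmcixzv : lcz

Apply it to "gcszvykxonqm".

cvxq

Rule — delete the last character, then keep one character in every 3, starting at position 2 (positions 2nd, 5th, 8th, ...).
For "gcszvykxonqm", step one produces "gcszvykxonq"; step two turns that into "cvxq".
(Check on "bramblew": → "bramble" → "rb" ✓)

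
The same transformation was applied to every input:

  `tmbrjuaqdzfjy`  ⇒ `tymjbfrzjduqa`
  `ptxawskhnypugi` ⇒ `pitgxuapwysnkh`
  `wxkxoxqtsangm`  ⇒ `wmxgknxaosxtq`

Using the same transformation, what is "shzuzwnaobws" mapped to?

Each output is the input with this applied: take characters alternately from the front and the back (1st, last, 2nd, 2nd-last, ...).
Applying that to "shzuzwnaobws" gives "sshwzbuozawn".

sshwzbuozawn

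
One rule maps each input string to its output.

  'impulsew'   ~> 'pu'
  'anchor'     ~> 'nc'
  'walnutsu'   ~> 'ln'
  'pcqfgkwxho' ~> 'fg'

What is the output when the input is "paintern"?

in

Rule — swap the front and back halves of the string, then keep only the last 2 characters.
Applying both steps to "paintern": "ternpain", then "in".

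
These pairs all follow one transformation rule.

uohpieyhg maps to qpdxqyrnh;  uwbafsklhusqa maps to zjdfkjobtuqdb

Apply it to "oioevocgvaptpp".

Each output is the input with this applied: shift every letter 9 places forward in the alphabet (wrapping around), then move the last 2 characters to the front (rotate right by 2).
On "oioevocgvaptpp": the first step gives "xrxnexlpejycyy", and the second then gives "yyxrxnexlpejyc".

yyxrxnexlpejyc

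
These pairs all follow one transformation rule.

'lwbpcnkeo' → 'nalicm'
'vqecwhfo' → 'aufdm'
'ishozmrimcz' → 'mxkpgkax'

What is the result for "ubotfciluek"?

What's happening: shift every letter 2 places backward in the alphabet (wrapping around), then delete the first 3 characters.
Starting from "ubotfciluek": after the first operation, "szmrdagjsci"; after the second, "rdagjsci".

rdagjsci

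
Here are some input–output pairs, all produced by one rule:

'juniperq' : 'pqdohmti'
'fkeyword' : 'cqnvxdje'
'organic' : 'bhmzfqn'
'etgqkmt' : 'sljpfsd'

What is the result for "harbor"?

qnaqzg

Each output is the input with this applied: reverse the string, then shift every letter 1 place backward in the alphabet (wrapping around).
Starting from "harbor": after the first operation, "robrah"; after the second, "qnaqzg".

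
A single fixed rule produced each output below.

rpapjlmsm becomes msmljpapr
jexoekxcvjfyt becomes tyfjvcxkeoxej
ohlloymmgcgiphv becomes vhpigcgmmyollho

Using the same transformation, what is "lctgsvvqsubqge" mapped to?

In each case the input is transformed by: reverse the string.
On "lctgsvvqsubqge" that produces "egqbusqvvsgtcl".

egqbusqvvsgtcl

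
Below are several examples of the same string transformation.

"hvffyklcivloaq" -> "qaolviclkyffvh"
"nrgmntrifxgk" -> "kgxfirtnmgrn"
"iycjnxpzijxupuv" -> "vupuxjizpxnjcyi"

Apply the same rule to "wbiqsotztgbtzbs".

sbztbgtztosqibw

Rule — reverse the string.
For "wbiqsotztgbtzbs" the result is "sbztbgtztosqibw".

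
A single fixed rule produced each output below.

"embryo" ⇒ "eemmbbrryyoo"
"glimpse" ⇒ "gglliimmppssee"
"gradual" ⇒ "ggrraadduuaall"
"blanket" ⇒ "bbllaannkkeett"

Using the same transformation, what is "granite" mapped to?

Each output is the input with this applied: double every character.
On "granite" that produces "ggrraanniittee".

ggrraanniittee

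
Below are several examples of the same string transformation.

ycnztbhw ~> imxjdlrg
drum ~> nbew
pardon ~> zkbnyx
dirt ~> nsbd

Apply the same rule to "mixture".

What's happening: shift every letter 10 places forward in the alphabet (wrapping around).
"mixture" → "wshdebo".

wshdebo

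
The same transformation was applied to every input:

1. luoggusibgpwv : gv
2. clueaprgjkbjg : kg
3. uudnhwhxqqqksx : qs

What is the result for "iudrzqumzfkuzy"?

What's happening: keep one character in every 3, starting at position 1 (positions 1st, 4th, 7th, ...), then delete the first 3 characters.
"iudrzqumzfkuzy" → "irufz" → "fz".

fz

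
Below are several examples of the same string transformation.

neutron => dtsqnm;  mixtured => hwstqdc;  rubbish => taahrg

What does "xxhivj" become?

wghui

The transformation: delete the first character, then shift every letter 1 place backward in the alphabet (wrapping around).
"xxhivj" → "wghui".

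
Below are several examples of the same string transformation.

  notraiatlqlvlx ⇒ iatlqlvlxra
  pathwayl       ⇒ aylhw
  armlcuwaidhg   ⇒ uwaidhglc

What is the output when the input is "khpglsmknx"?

smknxgl

What's happening: delete the first 3 characters, then move the first 2 characters to the end (rotate left by 2).
"khpglsmknx" → "glsmknx" → "smknxgl".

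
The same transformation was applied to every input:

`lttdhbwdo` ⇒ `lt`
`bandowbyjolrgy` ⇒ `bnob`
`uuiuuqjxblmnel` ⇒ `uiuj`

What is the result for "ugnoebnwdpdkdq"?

What's happening: keep every other character starting from the first (positions 1st, 3rd, 5th, ...), then delete the last 3 characters.
On "ugnoebnwdpdkdq": the first step gives "unenddd", and the second then gives "unen".

unen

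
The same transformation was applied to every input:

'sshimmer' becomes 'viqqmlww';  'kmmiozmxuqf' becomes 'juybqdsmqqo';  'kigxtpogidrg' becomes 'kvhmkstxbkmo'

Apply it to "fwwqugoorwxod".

hsbavsskyuaaj

The pattern: reverse the string, then shift every letter 4 places forward in the alphabet (wrapping around).
Working it through for "fwwqugoorwxod": intermediate "doxwrooguqwwf", final "hsbavsskyuaaj".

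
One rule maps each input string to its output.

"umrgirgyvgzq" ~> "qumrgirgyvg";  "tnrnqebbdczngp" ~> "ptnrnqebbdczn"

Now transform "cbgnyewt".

Each output is the input with this applied: move the last character to the front, then delete the last character.
Working it through for "cbgnyewt": intermediate "tcbgnyew", final "tcbgnye".

tcbgnye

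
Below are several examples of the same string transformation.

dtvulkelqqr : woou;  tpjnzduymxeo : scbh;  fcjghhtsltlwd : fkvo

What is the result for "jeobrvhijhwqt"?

hulz

Rule — shift every letter 3 places forward in the alphabet (wrapping around), then keep one character in every 3, starting at position 2 (positions 2nd, 5th, 8th, ...).
On "jeobrvhijhwqt" that produces "hulz".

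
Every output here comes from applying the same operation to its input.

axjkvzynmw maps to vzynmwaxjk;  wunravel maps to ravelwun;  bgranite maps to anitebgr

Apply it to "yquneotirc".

eotircyqun

The pattern: swap the front and back halves of the string, then move the last character to the front.
For "yquneotirc", step one produces "otircyqune"; step two turns that into "eotircyqun".
(Check on "bgranite": → "nitebgra" → "anitebgr" ✓)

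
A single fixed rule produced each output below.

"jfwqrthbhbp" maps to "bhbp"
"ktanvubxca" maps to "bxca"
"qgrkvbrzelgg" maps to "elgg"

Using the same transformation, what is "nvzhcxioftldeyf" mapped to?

The rule is to keep only the last 4 characters.
"nvzhcxioftldeyf" → "deyf".

deyf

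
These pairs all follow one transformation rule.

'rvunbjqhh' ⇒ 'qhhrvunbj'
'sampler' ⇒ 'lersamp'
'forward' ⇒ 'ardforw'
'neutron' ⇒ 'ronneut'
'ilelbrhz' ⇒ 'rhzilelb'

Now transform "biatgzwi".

Looking at the pairs, the operation is to move the last 3 characters to the front (rotate right by 3).
On "biatgzwi" that produces "zwibiatg".

zwibiatg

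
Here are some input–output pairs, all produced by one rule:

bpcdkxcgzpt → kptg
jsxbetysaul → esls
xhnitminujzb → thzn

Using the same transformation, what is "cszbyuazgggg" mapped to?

ysgz

Rule — keep one character in every 3, starting at position 2 (positions 2nd, 5th, 8th, ...), then swap each adjacent pair of characters (1↔2, 3↔4, ...).
On "cszbyuazgggg": the first step gives "syzg", and the second then gives "ysgz".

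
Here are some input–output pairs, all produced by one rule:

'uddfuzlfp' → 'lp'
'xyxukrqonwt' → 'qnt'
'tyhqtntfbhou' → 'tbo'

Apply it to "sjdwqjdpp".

In each case the input is transformed by: keep every other character starting from the first (positions 1st, 3rd, 5th, ...), then delete the first 3 characters.
"sjdwqjdpp" → "sdqdp" → "dp".

dp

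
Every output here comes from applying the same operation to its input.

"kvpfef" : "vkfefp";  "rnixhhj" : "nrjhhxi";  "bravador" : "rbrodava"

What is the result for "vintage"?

ivegatn

In each case the input is transformed by: move the first 2 characters to the end (rotate left by 2), then reverse the string.
Applying that to "vintage" gives "ivegatn".
(Check on "bravador": → "avadorbr" → "rbrodava" ✓)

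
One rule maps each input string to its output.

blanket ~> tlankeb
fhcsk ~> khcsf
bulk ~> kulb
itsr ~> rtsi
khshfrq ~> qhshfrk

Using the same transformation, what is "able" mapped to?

Rule — swap the first and last characters.
So "able" becomes "ebla".

ebla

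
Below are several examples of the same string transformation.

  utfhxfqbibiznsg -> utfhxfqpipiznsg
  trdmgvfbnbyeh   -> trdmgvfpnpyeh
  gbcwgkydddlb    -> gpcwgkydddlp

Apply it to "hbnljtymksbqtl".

The rule is to replace every "b" with "p".
Applying that to "hbnljtymksbqtl" gives "hpnljtymkspqtl".

hpnljtymkspqtl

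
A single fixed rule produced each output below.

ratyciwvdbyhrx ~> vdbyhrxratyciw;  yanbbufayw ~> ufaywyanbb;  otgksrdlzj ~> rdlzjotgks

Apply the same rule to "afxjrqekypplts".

The rule is to swap the front and back halves of the string.
"afxjrqekypplts" → "kyppltsafxjrqe".

kyppltsafxjrqe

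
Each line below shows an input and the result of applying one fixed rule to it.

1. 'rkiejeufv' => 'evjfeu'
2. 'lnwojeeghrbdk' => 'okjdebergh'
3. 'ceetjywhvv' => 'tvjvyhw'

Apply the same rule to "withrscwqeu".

huresqcw

The pattern: delete the first 3 characters, then take characters alternately from the front and the back (1st, last, 2nd, 2nd-last, ...).
Applying both steps to "withrscwqeu": "hrscwqeu", then "huresqcw".
(Check on "ceetjywhvv": → "tjywhvv" → "tvjvyhw" ✓)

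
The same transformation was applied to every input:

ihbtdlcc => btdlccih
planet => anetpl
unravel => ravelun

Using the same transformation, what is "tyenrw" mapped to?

enrwty

In each case the input is transformed by: move the first 2 characters to the end (rotate left by 2).
"tyenrw" → "enrwty".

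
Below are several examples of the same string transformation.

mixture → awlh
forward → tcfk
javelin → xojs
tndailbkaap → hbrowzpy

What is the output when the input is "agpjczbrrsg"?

oudxqnpf

What's happening: delete the last 3 characters, then shift every letter 12 places backward in the alphabet (wrapping around).
On "agpjczbrrsg": the first step gives "agpjczbr", and the second then gives "oudxqnpf".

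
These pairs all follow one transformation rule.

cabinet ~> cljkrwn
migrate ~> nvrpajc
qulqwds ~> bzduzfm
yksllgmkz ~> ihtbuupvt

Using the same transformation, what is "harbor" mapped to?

The rule is to move the last character to the front, then shift every letter 9 places forward in the alphabet (wrapping around).
On "harbor": the first step gives "rharbo", and the second then gives "aqjakx".

aqjakx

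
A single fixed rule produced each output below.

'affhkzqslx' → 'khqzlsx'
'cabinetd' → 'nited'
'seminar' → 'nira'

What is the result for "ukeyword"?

wyrod

The pattern: delete the first 3 characters, then swap each adjacent pair of characters (1↔2, 3↔4, ...).
Working it through for "ukeyword": intermediate "yword", final "wyrod".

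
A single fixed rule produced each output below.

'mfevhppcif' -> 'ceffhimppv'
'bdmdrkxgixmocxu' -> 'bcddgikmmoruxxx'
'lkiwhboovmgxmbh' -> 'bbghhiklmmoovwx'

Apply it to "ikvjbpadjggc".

abcdggijjkpv

The rule is to sort the characters into alphabetical order.
For "ikvjbpadjggc" the result is "abcdggijjkpv".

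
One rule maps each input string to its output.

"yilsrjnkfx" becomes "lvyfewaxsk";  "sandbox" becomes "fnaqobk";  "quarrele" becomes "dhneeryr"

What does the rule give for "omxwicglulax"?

Rule — shift every letter 13 places forward in the alphabet (wrapping around) — i.e. ROT13.
For "omxwicglulax" the result is "bzkjvptyhynk".

bzkjvptyhynk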